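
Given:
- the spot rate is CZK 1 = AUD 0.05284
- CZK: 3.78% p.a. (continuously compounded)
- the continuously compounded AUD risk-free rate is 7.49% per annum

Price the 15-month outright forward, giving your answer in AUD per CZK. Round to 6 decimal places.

0.055348

T = 15/12 years.
AUD growth factor: e^(0.0749×15/12) = 1.0981479.
Growth of 1 CZK over T: e^(0.0378×15/12) = 1.0483841.
So F = 0.05284 × 1.0981479 / 1.0483841 = 0.05534816 (AUD/CZK).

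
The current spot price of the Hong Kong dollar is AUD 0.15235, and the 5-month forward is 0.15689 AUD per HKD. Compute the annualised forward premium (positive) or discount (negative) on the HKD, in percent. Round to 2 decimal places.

T = 5/12 years.
HKD trades forward at +2.97998% vs spot over the period.
Annualise by dividing by T: 0.0297998 / (5/12) = 0.071520 → 7.15%.

+7.15%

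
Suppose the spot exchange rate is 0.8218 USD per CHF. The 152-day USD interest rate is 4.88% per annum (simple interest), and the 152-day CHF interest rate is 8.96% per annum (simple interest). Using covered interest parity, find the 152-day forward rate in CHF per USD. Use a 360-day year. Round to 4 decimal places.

T = 152/360 years.
USD accumulates by 1 + 0.0488×152/360 = 1.0206044.
CHF accumulates by 1 + 0.0896×152/360 = 1.0378311.
Forward (USD per CHF) = 0.8218 × 1.0206044 / 1.0378311 = 0.8081591.
Invert for CHF per USD: 1 / 0.8081591 = 1.2374.

1.2374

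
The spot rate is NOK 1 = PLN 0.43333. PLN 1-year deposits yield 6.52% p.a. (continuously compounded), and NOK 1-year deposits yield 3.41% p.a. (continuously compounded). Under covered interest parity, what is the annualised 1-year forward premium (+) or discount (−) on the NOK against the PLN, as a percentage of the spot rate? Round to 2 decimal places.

T = 1 year.
CIP forward (PLN per NOK) = 0.43333 × 1.0673725/1.0346881 = 0.44701831.
(F − S)/S ÷ T = (0.44701831 − 0.43333)/0.43333/1 = 0.031589 → 3.16%.

+3.16%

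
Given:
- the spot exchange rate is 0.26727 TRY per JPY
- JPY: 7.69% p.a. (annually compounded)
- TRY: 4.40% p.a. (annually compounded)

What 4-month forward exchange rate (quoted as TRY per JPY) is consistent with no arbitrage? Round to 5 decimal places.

T = 4/12 years.
TRY accumulates by (1 + 0.0440)^(4/12) = 1.0144567.
Growth of 1 JPY over T: (1 + 0.0769)^(4/12) = 1.025003.
Forward (TRY per JPY) = 0.26727 × 1.0144567 / 1.025003 = 0.2645200.

0.26452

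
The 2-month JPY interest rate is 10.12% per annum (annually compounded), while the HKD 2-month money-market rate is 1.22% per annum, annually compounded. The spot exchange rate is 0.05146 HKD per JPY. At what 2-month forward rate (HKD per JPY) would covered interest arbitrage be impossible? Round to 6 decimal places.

0.050742

T = 2/12 years.
Growth of 1 HKD over T: (1 + 0.0122)^(2/12) = 1.0020231.
JPY accumulates by (1 + 0.1012)^(2/12) = 1.0161965.
CIP: F = S · (grow HKD)/(grow JPY) = 0.05146 × 1.0020231/1.0161965 = 0.05074226 HKD per JPY.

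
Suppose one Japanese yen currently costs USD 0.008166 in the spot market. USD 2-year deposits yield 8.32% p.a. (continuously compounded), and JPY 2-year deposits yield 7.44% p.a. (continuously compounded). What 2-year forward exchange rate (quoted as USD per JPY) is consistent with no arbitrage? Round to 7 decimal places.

0.0083110

T = 2 years.
USD growth factor: e^(0.0832×2) = 1.1810454.
JPY accumulates by e^(0.0744×2) = 1.1604409.
CIP: F = S · (grow USD)/(grow JPY) = 0.008166 × 1.1810454/1.1604409 = 0.008310993 USD per JPY.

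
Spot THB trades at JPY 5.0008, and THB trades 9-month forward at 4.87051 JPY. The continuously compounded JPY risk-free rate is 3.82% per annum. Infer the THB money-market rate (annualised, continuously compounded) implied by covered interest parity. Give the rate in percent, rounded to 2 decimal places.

7.34%

T = 9/12 years.
F/S = 4.87051/5.0008 = 0.9739462 = (growth of JPY) / (growth of THB).
The JPY side grows by e^(0.0382×9/12) = 1.0290644.
So the THB growth factor = 1.0565927.
Take logs: ln 1.0565927 / (9/12) = 0.073399, so 7.34%.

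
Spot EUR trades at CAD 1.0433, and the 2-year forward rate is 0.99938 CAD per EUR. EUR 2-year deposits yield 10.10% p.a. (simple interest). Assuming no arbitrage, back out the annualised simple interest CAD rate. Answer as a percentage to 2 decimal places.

7.57%

T = 2 years.
By CIP, F/S equals the CAD-to-EUR growth ratio: 0.99938/1.0433 = 0.9579028.
EUR growth factor: 1 + 0.1010×2 = 1.202000.
So the CAD growth factor = 1.1513992.
(1.1513992 − 1)/T = 0.075700, i.e. 7.57%.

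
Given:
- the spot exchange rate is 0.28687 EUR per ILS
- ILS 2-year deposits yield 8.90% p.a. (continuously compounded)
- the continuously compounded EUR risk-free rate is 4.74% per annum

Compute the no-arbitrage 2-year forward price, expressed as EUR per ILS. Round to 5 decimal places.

T = 2 years.
EUR growth factor: e^(0.0474×2) = 1.0994389.
ILS accumulates by e^(0.0890×2) = 1.1948253.
So F = 0.28687 × 1.0994389 / 1.1948253 = 0.2639683 (EUR/ILS).

0.26397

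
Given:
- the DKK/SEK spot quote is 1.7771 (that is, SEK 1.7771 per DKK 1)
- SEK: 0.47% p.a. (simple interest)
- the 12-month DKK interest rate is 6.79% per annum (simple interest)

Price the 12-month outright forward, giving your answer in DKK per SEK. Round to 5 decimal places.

0.59811

T = 1 year.
SEK growth factor: 1 + 0.0047×1 = 1.004700.
Growth of 1 DKK over T: 1 + 0.0679×1 = 1.067900.
Forward (SEK per DKK) = 1.7771 × 1.004700 / 1.067900 = 1.671928.
Quoted the other way: 1/1.671928 = 0.59811 DKK per SEK.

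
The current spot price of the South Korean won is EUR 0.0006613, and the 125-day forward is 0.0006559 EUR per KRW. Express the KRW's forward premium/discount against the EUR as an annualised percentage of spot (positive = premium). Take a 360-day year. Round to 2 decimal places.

-2.35%

T = 125/360 years.
(F − S)/S = (0.0006559 − 0.0006613)/0.0006613 = -0.0081657.
×(1/T) gives -2.35% p.a.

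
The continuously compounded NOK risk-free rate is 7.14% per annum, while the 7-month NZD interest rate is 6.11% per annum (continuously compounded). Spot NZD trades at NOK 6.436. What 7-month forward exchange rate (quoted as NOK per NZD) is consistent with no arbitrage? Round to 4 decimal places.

6.4748

T = 7/12 years.
NOK growth factor: e^(0.0714×7/12) = 1.0425295.
NZD accumulates by e^(0.0611×7/12) = 1.0362844.
Forward (NOK per NZD) = 6.436 × 1.0425295 / 1.0362844 = 6.474786.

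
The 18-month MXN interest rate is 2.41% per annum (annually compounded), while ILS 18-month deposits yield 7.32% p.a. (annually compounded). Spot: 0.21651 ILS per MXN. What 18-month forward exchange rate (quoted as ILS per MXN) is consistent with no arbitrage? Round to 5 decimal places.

T = 18/12 years.
ILS accumulates by (1 + 0.0732)^(18/12) = 1.1117855.
Growth of 1 MXN over T: (1 + 0.0241)^(18/12) = 1.0363669.
CIP: F = S · (grow ILS)/(grow MXN) = 0.21651 × 1.1117855/1.0363669 = 0.2322659 ILS per MXN.

0.23227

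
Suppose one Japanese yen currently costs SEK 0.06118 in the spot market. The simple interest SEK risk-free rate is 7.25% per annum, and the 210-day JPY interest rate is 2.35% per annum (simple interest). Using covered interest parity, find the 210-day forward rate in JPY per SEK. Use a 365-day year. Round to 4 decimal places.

T = 210/365 years.
Growth of 1 SEK over T: 1 + 0.0725×210/365 = 1.04171233.
JPY growth factor: 1 + 0.0235×210/365 = 1.01352055.
CIP: F = S · (grow SEK)/(grow JPY) = 0.06118 × 1.04171233/1.01352055 = 0.062881764 SEK per JPY.
Quoted the other way: 1/0.062881764 = 15.9029 JPY per SEK.

15.9029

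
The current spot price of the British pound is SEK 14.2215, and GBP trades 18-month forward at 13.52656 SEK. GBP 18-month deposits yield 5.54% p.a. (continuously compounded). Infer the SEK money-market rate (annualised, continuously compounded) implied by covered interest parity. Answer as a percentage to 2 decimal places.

T = 18/12 years.
CIP gives F = S · g_SEK/g_GBP, so g_SEK/g_GBP = 13.52656/14.2215 = 0.9511345.
The GBP side grows by e^(0.0554×18/12) = 1.0866505.
Hence g_SEK = 1.0335508.
Take logs: ln 1.0335508 / (18/12) = 0.022000, so 2.20%.

2.20%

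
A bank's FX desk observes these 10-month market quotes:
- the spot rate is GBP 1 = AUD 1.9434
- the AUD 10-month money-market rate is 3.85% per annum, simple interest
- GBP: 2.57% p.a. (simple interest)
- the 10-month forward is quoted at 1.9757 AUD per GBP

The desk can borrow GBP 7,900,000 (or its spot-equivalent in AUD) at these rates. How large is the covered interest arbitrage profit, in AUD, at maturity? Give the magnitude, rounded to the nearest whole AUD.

AUD 96,871

T = 10/12 years.
Invest the GBP and cover forward: 7,900,000 × 1.0214166667 × 1.9757 = AUD 15,942,301.98.
Convert at spot and invest in AUD: 7,900,000 × 1.9434 × 1.0320833333 = AUD 15,845,430.92.
The quoted forward overvalues GBP, so borrow AUD, buy GBP at spot, deposit the GBP at 2.57%, and sell the proceeds forward at 1.9757.
The gap between the two covered legs is AUD 96,871.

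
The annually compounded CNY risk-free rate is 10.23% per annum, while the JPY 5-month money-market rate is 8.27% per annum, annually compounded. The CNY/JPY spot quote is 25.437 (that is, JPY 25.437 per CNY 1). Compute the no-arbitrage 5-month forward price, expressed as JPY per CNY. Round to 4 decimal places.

T = 5/12 years.
JPY accumulates by (1 + 0.0827)^(5/12) = 1.03366162.
CNY growth factor: (1 + 0.1023)^(5/12) = 1.04141762.
Forward (JPY per CNY) = 25.437 × 1.03366162 / 1.04141762 = 25.247557.

25.2476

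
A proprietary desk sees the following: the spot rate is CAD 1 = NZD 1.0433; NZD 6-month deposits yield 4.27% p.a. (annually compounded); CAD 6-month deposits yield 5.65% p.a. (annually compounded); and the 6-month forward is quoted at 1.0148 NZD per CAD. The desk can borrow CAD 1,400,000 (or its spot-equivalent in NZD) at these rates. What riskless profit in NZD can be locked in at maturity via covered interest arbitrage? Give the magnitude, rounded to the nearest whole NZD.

NZD 31,174

T = 6/12 years.
Invest the CAD and cover forward: 1,400,000 × 1.027861858 × 1.0148 = NZD 1,460,303.90.
Convert at spot and invest in NZD: 1,400,000 × 1.0433 × 1.021126829 = NZD 1,491,478.27.
The quoted forward undervalues CAD, so borrow CAD, convert to NZD at spot, deposit the NZD at 4.27%, and buy CAD forward at 1.0148 to cover the loan.
Arbitrage profit = |1,460,303.90 − 1,491,478.27| = NZD 31,174.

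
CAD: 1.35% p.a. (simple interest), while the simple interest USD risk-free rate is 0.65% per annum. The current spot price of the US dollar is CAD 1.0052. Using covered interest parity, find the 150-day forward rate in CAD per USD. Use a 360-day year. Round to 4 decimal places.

1.0081

T = 150/360 years.
CAD growth factor: 1 + 0.0135×150/360 = 1.005625.
Growth of 1 USD over T: 1 + 0.0065×150/360 = 1.0027083.
CIP: F = S · (grow CAD)/(grow USD) = 1.0052 × 1.005625/1.0027083 = 1.008124 CAD per USD.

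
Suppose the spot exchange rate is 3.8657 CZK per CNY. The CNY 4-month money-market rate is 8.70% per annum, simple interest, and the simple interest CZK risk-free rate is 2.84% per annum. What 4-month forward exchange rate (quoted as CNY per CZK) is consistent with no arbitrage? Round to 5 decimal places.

T = 4/12 years.
CZK accumulates by 1 + 0.0284×4/12 = 1.0094667.
CNY accumulates by 1 + 0.0870×4/12 = 1.029000.
So F = 3.8657 × 1.0094667 / 1.029000 = 3.792318 (CZK/CNY).
Quoted the other way: 1/3.792318 = 0.26369 CNY per CZK.

0.26369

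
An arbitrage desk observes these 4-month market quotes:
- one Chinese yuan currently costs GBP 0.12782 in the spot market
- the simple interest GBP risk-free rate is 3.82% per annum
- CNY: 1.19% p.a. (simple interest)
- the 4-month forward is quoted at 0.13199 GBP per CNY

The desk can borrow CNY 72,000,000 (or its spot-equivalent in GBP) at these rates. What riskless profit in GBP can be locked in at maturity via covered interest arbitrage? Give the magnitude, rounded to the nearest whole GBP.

T = 4/12 years.
Keep in CNY, deliver into the forward: 72,000,000·1.003966667·0.13199 = GBP 9,540,976.35.
Swap to GBP now, deposit: 72,000,000·0.12782·1.012733333 = GBP 9,320,225.37.
The quoted forward overvalues CNY, so borrow GBP, buy CNY at spot, deposit the CNY at 1.19%, and sell the proceeds forward at 0.13199.
Arbitrage profit = |9,540,976.35 − 9,320,225.37| = GBP 220,751.

GBP 220,751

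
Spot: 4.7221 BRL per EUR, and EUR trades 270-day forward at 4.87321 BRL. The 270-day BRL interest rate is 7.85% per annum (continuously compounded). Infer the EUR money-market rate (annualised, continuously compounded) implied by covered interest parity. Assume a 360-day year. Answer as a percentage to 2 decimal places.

T = 270/360 years.
F/S = 4.87321/4.7221 = 1.0320006 = (growth of BRL) / (growth of EUR).
The BRL side grows by e^(0.0785×270/360) = 1.0606427.
Hence g_EUR = 1.027754.
r = ln(1.027754)/(270/360) = 0.036501 → 3.65%.

3.65%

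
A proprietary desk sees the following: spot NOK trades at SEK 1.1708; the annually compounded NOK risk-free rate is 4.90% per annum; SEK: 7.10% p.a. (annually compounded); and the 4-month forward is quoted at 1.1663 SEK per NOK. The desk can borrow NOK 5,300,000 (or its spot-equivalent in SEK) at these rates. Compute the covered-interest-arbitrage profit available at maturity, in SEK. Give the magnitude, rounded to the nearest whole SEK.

SEK 68,006

T = 4/12 years.
Route A — deposit NOK, sell forward: 5,300,000 × 1.016073589 × 1.1663 = SEK 6,280,747.12.
Route B — convert at spot, deposit SEK: 5,300,000 × 1.1708 × 1.023127655 = SEK 6,348,752.65.
The quoted forward undervalues NOK, so borrow NOK, convert to SEK at spot, deposit the SEK at 7.10%, and buy NOK forward at 1.1663 to cover the loan.
The gap between the two covered legs is SEK 68,006.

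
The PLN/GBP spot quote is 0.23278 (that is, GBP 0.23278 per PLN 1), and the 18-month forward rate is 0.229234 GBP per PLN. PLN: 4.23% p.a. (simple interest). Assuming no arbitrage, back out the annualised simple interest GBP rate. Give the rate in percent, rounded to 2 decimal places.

3.15%

T = 18/12 years.
By CIP, F/S equals the GBP-to-PLN growth ratio: 0.229234/0.23278 = 0.9847667.
PLN growth factor: 1 + 0.0423×18/12 = 1.063450.
Hence g_GBP = 1.0472501.
r = (1.0472501 − 1)/(18/12) = 0.031500 → 3.15%.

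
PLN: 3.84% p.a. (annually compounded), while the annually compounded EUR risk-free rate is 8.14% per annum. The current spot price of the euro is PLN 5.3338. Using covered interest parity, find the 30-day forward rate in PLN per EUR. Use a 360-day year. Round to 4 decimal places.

5.3158

T = 30/360 years.
PLN growth factor: (1 + 0.0384)^(30/360) = 1.003145.
Growth of 1 EUR over T: (1 + 0.0814)^(30/360) = 1.0065427.
CIP: F = S · (grow PLN)/(grow EUR) = 5.3338 × 1.003145/1.0065427 = 5.315795 PLN per EUR.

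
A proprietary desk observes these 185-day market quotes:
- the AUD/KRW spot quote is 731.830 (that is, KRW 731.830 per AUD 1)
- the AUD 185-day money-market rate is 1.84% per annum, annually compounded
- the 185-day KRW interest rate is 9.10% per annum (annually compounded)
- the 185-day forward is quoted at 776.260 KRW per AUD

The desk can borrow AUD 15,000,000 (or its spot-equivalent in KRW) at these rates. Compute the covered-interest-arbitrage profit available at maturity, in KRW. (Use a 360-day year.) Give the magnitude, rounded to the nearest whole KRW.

T = 185/360 years.
Route A — deposit AUD, sell forward: 15,000,000 × 1.009413649299 × 776.260 = KRW 11,753,511,591.07.
Route B — convert at spot, deposit KRW: 15,000,000 × 731.830 × 1.045773708249 = KRW 11,479,928,593.62.
The quoted forward overvalues AUD, so borrow KRW, buy AUD at spot, deposit the AUD at 1.84%, and sell the proceeds forward at 776.260.
Profit = 11,753,511,591.07 − 11,479,928,593.62 = KRW 273,582,997.

KRW 273,582,997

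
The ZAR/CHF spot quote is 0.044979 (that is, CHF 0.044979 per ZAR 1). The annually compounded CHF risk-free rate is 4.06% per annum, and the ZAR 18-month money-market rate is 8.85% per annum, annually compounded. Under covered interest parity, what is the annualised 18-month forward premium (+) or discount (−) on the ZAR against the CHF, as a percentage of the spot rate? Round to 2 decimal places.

-4.35%

T = 18/12 years.
No-arbitrage forward: 0.044979 × 1.061514 / 1.1356451 = 0.042042922 CHF/ZAR.
Annualised premium = (F − S)/S × (1/T) = (0.042042922 − 0.044979)/0.044979 ÷ (18/12) = -4.35%.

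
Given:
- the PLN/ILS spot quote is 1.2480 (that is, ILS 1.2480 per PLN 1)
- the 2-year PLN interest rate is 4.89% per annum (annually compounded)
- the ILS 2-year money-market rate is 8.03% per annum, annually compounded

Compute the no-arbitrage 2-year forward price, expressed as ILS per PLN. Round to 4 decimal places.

1.3238

T = 2 years.
Growth of 1 ILS over T: (1 + 0.0803)^2 = 1.1670481.
PLN growth factor: (1 + 0.0489)^2 = 1.1001912.
Forward (ILS per PLN) = 1.248 × 1.1670481 / 1.1001912 = 1.323839.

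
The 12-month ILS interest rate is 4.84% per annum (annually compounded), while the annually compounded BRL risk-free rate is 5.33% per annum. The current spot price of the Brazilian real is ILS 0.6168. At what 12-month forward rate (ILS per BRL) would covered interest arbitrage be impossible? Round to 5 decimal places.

0.61393

T = 1 year.
ILS accumulates by (1 + 0.0484)^1 = 1.048400.
Growth of 1 BRL over T: (1 + 0.0533)^1 = 1.053300.
Forward (ILS per BRL) = 0.6168 × 1.048400 / 1.053300 = 0.6139306.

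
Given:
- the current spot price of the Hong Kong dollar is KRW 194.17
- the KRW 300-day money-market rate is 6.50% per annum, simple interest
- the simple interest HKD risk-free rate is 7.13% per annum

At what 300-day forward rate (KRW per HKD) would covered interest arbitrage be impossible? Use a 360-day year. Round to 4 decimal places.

193.2078

T = 300/360 years.
Growth of 1 KRW over T: 1 + 0.0650×300/360 = 1.054166667.
HKD accumulates by 1 + 0.0713×300/360 = 1.059416667.
So F = 194.17 × 1.054166667 / 1.059416667 = 193.207779 (KRW/HKD).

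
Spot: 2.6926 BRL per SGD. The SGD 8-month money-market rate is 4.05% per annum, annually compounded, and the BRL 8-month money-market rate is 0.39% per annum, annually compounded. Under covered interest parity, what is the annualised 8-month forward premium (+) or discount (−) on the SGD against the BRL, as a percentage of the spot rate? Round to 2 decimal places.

T = 8/12 years.
CIP forward (BRL per SGD) = 2.6926 × 1.0025983/1.026821 = 2.6290816.
(F − S)/S ÷ T = (2.6290816 − 2.6926)/2.6926/(8/12) = -0.035385 → -3.54%.

-3.54%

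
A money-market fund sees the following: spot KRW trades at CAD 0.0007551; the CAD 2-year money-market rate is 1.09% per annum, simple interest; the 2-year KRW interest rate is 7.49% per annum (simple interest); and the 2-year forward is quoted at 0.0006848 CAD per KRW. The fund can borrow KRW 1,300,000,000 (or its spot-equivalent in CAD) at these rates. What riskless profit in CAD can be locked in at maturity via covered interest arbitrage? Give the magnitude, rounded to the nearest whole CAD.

CAD 20,568

T = 2 years.
Route A — deposit KRW, sell forward: 1,300,000,000 × 1.149800 × 0.0006848 = CAD 1,023,597.95.
Route B — convert at spot, deposit CAD: 1,300,000,000 × 0.0007551 × 1.021800 = CAD 1,003,029.53.
The quoted forward overvalues KRW, so borrow CAD, buy KRW at spot, deposit the KRW at 7.49%, and sell the proceeds forward at 0.0006848.
The gap between the two covered legs is CAD 20,568.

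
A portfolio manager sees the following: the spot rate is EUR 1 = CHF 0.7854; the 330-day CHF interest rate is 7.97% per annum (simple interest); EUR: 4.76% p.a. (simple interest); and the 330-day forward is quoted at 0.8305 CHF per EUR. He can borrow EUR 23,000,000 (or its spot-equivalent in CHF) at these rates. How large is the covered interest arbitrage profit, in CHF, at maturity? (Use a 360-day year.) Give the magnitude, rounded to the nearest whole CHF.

CHF 551,022

T = 330/360 years.
Keep in EUR, deliver into the forward: 23,000,000·1.0436333333·0.8305 = CHF 19,934,962.12.
Swap to CHF now, deposit: 23,000,000·0.7854·1.0730583333 = CHF 19,383,940.34.
The quoted forward overvalues EUR, so borrow CHF, buy EUR at spot, deposit the EUR at 4.76%, and sell the proceeds forward at 0.8305.
Profit = 19,934,962.12 − 19,383,940.34 = CHF 551,022.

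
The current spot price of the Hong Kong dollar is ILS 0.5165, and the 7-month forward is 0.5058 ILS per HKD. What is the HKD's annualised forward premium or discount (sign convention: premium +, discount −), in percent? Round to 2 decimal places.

T = 7/12 years.
(F − S)/S = (0.5058 − 0.5165)/0.5165 = -0.0207164.
Per annum: -0.0207164 / (7/12) = -0.035514 = -3.55%.

-3.55%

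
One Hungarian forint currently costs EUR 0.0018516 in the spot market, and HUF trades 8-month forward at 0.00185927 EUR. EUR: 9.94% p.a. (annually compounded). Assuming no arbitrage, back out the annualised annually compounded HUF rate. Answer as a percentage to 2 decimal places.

9.26%

T = 8/12 years.
CIP gives F = S · g_EUR/g_HUF, so g_EUR/g_HUF = 0.00185927/0.0018516 = 1.0041424.
EUR growth factor: (1 + 0.0994)^(8/12) = 1.0652147.
Hence g_HUF = 1.0608204.
r = 1.0608204^(12/8) − 1 = 0.092604 → 9.26%.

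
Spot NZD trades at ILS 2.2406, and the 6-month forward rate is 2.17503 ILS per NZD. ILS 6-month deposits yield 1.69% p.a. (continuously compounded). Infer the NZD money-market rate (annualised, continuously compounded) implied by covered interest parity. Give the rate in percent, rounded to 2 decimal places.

7.63%

T = 6/12 years.
CIP gives F = S · g_ILS/g_NZD, so g_ILS/g_NZD = 2.17503/2.2406 = 0.9707355.
The ILS side grows by e^(0.0169×6/12) = 1.0084858.
That pins the NZD growth at 1.0388883.
Take logs: ln 1.0388883 / (6/12) = 0.076302, so 7.63%.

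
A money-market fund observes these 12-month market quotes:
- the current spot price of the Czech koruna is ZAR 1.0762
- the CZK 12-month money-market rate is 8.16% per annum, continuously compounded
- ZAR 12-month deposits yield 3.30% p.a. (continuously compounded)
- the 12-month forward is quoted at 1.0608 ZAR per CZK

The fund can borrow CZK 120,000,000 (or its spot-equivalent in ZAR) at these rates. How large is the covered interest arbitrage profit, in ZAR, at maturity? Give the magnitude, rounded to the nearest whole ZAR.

ZAR 4,642,073

T = 1 year.
Keep in CZK, deliver into the forward: 120,000,000·1.08502171433·1.0608 = ZAR 138,118,924.15.
Swap to ZAR now, deposit: 120,000,000·1.0762·1.03355053924 = ZAR 133,476,850.84.
The quoted forward overvalues CZK, so borrow ZAR, buy CZK at spot, deposit the CZK at 8.16%, and sell the proceeds forward at 1.0608.
Profit = 138,118,924.15 − 133,476,850.84 = ZAR 4,642,073.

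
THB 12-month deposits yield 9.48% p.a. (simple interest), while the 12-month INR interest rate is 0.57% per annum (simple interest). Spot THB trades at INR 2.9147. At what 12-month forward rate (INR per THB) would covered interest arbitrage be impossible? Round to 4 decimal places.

2.6775

T = 1 year.
INR accumulates by 1 + 0.0057×1 = 1.005700.
THB growth factor: 1 + 0.0948×1 = 1.094800.
Forward (INR per THB) = 2.9147 × 1.005700 / 1.094800 = 2.677488.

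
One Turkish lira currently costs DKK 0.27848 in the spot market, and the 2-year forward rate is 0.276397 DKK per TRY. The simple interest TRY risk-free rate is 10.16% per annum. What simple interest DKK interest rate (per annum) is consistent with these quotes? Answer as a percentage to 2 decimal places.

9.71%

T = 2 years.
CIP gives F = S · g_DKK/g_TRY, so g_DKK/g_TRY = 0.276397/0.27848 = 0.9925201.
The TRY side grows by 1 + 0.1016×2 = 1.203200.
So the DKK growth factor = 1.1942002.
r = (1.1942002 − 1)/2 = 0.097100 → 9.71%.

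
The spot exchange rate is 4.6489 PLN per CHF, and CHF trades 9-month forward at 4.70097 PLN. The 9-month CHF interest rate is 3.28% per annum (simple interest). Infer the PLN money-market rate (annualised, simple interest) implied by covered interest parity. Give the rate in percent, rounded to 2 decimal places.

4.81%

T = 9/12 years.
CIP gives F = S · g_PLN/g_CHF, so g_PLN/g_CHF = 4.70097/4.6489 = 1.0112005.
The CHF side grows by 1 + 0.0328×9/12 = 1.024600.
Hence g_PLN = 1.036076.
r = (1.036076 − 1)/(9/12) = 0.048101 → 4.81%.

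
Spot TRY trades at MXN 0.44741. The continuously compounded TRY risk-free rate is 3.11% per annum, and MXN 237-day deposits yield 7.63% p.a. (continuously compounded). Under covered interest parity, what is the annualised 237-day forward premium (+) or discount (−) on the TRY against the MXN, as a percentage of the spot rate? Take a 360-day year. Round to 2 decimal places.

T = 237/360 years.
No-arbitrage forward: 0.44741 × 1.0515138 / 1.0206852 = 0.46092349 MXN/TRY.
(F − S)/S ÷ T = (0.46092349 − 0.44741)/0.44741/(237/360) = 0.045879 → 4.59%.

+4.59%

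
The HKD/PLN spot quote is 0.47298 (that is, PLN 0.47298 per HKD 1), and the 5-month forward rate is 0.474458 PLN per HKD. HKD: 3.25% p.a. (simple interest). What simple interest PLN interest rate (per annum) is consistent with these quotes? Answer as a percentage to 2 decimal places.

T = 5/12 years.
F/S = 0.474458/0.47298 = 1.0031249 = (growth of PLN) / (growth of HKD).
The HKD side grows by 1 + 0.0325×5/12 = 1.0135417.
Hence g_PLN = 1.0167089.
r = (1.0167089 − 1)/(5/12) = 0.040101 → 4.01%.

4.01%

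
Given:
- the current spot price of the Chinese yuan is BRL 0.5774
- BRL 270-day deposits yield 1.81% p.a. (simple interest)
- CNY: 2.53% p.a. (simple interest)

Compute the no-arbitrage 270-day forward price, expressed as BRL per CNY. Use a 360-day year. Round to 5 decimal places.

T = 270/360 years.
BRL accumulates by 1 + 0.0181×270/360 = 1.013575.
CNY growth factor: 1 + 0.0253×270/360 = 1.018975.
So F = 0.5774 × 1.013575 / 1.018975 = 0.5743401 (BRL/CNY).

0.57434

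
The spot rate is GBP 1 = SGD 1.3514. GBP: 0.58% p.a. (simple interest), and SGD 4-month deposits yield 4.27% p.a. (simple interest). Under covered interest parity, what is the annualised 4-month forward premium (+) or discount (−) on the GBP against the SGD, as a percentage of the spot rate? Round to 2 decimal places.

+3.68%

T = 4/12 years.
F = S · g_SGD/g_GBP = 1.3514 × 1.0142333/1.0019333 = 1.3679901.
(F − S)/S ÷ T = (1.3679901 − 1.3514)/1.3514/(4/12) = 0.036829 → 3.68%.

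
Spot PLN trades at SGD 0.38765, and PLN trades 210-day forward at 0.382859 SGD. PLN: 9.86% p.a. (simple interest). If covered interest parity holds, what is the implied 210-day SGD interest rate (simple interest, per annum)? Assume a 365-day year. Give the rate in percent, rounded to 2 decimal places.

7.59%

T = 210/365 years.
F/S = 0.382859/0.38765 = 0.9876409 = (growth of SGD) / (growth of PLN).
The PLN side grows by 1 + 0.0986×210/365 = 1.0567288.
Hence g_SGD = 1.0436686.
r = (1.0436686 − 1)/(210/365) = 0.075900 → 7.59%.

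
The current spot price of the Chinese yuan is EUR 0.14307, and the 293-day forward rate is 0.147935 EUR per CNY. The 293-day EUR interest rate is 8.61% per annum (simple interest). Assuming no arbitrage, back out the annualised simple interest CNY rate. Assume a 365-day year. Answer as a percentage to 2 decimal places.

T = 293/365 years.
F/S = 0.147935/0.14307 = 1.0340043 = (growth of EUR) / (growth of CNY).
EUR growth factor: 1 + 0.0861×293/365 = 1.0691159.
So the CNY growth factor = 1.0339569.
(1.0339569 − 1)/T = 0.042301, i.e. 4.23%.

4.23%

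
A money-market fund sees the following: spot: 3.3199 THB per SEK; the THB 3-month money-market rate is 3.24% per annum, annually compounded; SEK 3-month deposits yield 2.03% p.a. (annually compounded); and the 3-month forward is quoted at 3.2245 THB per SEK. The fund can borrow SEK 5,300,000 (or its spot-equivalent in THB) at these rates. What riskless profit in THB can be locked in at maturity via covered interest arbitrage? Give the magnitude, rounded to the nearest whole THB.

THB 560,365

T = 3/12 years.
Keep in SEK, deliver into the forward: 5,300,000·1.0050368178·3.2245 = THB 17,175,928.46.
Swap to THB now, deposit: 5,300,000·3.3199·1.0080034046 = THB 17,736,293.67.
The quoted forward undervalues SEK, so borrow SEK, convert to THB at spot, deposit the THB at 3.24%, and buy SEK forward at 3.2245 to cover the loan.
Profit = 17,736,293.67 − 17,175,928.46 = THB 560,365.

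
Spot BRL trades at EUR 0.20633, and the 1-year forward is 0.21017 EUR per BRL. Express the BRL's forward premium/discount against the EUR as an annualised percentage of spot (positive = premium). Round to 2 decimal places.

T = 1 year.
Period premium: (0.21017 − 0.20633)/0.20633 = 0.0186110.
Annualise by dividing by T: 0.0186110 / 1 = 0.018611 → 1.86%.

+1.86%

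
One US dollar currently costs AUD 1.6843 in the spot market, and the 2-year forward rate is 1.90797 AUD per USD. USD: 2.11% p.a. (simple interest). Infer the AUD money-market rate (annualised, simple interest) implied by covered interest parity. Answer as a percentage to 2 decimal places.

9.03%

T = 2 years.
CIP gives F = S · g_AUD/g_USD, so g_AUD/g_USD = 1.90797/1.6843 = 1.1327970.
USD growth factor: 1 + 0.0211×2 = 1.042200.
Hence g_AUD = 1.180601.
r = (1.180601 − 1)/2 = 0.090301 → 9.03%.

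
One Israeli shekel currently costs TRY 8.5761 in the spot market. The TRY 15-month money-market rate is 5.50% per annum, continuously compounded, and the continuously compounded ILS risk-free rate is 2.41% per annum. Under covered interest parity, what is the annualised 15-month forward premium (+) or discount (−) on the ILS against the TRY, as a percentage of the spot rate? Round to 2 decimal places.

T = 15/12 years.
CIP forward (TRY per ILS) = 8.5761 × 1.0711684/1.0305833 = 8.9138329.
Annualised premium = (F − S)/S × (1/T) = (8.9138329 − 8.5761)/8.5761 ÷ (15/12) = 3.15%.

+3.15%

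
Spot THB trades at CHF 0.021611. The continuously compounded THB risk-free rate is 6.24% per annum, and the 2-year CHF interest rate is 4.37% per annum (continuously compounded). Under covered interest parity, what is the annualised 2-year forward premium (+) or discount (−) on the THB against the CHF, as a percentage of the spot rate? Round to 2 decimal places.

-1.84%

T = 2 years.
CIP forward (CHF per THB) = 0.021611 × 1.0913331/1.1329218 = 0.020817677.
(F − S)/S ÷ T = (0.020817677 − 0.021611)/0.021611/2 = -0.018355 → -1.84%.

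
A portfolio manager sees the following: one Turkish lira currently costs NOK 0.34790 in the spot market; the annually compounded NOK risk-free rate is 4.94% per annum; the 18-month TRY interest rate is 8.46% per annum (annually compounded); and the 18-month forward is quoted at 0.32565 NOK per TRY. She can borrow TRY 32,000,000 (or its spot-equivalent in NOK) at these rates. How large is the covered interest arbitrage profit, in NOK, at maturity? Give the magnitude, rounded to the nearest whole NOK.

T = 18/12 years.
Keep in TRY, deliver into the forward: 32,000,000·1.1295472437·0.32565 = NOK 11,770,785.92.
Swap to NOK now, deposit: 32,000,000·0.34790·1.0750077366 = NOK 11,967,846.13.
The quoted forward undervalues TRY, so borrow TRY, convert to NOK at spot, deposit the NOK at 4.94%, and buy TRY forward at 0.32565 to cover the loan.
Profit = 11,967,846.13 − 11,770,785.92 = NOK 197,060.

NOK 197,060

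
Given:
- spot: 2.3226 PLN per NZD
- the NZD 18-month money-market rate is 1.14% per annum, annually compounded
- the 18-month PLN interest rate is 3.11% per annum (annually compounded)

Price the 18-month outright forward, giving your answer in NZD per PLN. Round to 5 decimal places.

T = 18/12 years.
PLN growth factor: (1 + 0.0311)^(18/12) = 1.0470108.
Growth of 1 NZD over T: (1 + 0.0114)^(18/12) = 1.0171486.
Forward (PLN per NZD) = 2.3226 × 1.0470108 / 1.0171486 = 2.390789.
Invert for NZD per PLN: 1 / 2.390789 = 0.41827.

0.41827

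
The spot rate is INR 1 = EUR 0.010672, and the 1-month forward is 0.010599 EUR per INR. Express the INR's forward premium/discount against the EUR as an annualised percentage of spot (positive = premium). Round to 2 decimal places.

-8.21%

T = 1/12 years.
INR trades forward at -0.68403% vs spot over the period.
Annualise by dividing by T: -0.0068403 / (1/12) = -0.082084 → -8.21%.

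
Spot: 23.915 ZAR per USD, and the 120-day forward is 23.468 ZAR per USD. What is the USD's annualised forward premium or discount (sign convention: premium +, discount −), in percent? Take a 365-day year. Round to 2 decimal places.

-5.69%

T = 120/365 years.
(F − S)/S = (23.468 − 23.915)/23.915 = -0.0186912.
Per annum: -0.0186912 / (120/365) = -0.056852 = -5.69%.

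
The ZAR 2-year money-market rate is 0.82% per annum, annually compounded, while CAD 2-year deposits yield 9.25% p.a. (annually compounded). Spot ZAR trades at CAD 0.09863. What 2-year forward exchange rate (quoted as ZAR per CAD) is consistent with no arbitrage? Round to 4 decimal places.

T = 2 years.
CAD growth factor: (1 + 0.0925)^2 = 1.1935563.
ZAR growth factor: (1 + 0.0082)^2 = 1.0164672.
Forward (CAD per ZAR) = 0.09863 × 1.1935563 / 1.0164672 = 0.1158133.
Quoted the other way: 1/0.1158133 = 8.6346 ZAR per CAD.

8.6346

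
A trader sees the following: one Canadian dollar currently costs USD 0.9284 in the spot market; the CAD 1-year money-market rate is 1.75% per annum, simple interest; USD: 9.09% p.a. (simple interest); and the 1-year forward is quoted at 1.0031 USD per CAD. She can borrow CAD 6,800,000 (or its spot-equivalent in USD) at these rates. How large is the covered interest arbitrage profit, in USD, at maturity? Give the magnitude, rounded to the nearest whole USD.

T = 1 year.
Keep in CAD, deliver into the forward: 6,800,000·1.017500·1.0031 = USD 6,940,448.90.
Swap to USD now, deposit: 6,800,000·0.9284·1.090900 = USD 6,886,982.61.
The quoted forward overvalues CAD, so borrow USD, buy CAD at spot, deposit the CAD at 1.75%, and sell the proceeds forward at 1.0031.
Arbitrage profit = |6,940,448.90 − 6,886,982.61| = USD 53,466.

USD 53,466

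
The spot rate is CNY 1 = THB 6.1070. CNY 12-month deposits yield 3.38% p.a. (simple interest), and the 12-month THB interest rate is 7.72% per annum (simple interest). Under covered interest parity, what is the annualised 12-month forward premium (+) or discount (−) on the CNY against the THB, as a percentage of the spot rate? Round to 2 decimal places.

T = 1 year.
CIP forward (THB per CNY) = 6.107 × 1.077200/1.033800 = 6.3633782.
Annualised premium = (F − S)/S × (1/T) = (6.3633782 − 6.107)/6.107 ÷ 1 = 4.20%.

+4.20%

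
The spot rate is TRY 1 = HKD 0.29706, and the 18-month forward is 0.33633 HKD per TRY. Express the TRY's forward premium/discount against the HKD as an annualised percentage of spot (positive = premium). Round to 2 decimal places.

+8.81%

T = 18/12 years.
(F − S)/S = (0.33633 − 0.29706)/0.29706 = 0.1321955.
×(1/T) gives 8.81% p.a.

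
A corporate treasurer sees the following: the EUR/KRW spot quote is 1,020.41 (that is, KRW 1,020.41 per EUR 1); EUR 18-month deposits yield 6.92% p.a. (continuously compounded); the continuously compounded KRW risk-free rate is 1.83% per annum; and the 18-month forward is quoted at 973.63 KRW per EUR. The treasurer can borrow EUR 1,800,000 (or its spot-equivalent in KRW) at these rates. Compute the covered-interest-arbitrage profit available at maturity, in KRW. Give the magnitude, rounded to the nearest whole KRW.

KRW 56,368,813

T = 18/12 years.
Invest the EUR and cover forward: 1,800,000 × 1.109378557015 × 973.63 = KRW 1,944,223,640.04.
Convert at spot and invest in KRW: 1,800,000 × 1020.41 × 1.027830222311 = KRW 1,887,854,826.87.
The quoted forward overvalues EUR, so borrow KRW, buy EUR at spot, deposit the EUR at 6.92%, and sell the proceeds forward at 973.63.
Arbitrage profit = |1,944,223,640.04 − 1,887,854,826.87| = KRW 56,368,813.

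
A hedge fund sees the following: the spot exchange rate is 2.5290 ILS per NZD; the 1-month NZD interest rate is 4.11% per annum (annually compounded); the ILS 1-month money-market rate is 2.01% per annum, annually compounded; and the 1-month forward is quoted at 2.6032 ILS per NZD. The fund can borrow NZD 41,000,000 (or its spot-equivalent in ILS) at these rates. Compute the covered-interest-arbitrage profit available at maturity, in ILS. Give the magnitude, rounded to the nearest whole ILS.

T = 1/12 years.
Keep in NZD, deliver into the forward: 41,000,000·1.00336212652·2.6032 = ILS 107,090,043.80.
Swap to ILS now, deposit: 41,000,000·2.5290·1.00165976436 = ILS 103,861,099.31.
The quoted forward overvalues NZD, so borrow ILS, buy NZD at spot, deposit the NZD at 4.11%, and sell the proceeds forward at 2.6032.
The gap between the two covered legs is ILS 3,228,944.

ILS 3,228,944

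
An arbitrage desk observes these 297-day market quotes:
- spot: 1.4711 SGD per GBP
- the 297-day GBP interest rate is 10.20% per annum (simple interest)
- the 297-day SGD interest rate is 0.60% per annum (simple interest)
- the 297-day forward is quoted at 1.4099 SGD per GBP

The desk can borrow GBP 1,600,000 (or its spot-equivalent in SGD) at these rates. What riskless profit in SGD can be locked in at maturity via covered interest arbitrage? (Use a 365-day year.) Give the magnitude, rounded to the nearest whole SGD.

SGD 77,817

T = 297/365 years.
Route A — deposit GBP, sell forward: 1,600,000 × 1.08299726 × 1.4099 = SGD 2,443,068.54.
Route B — convert at spot, deposit SGD: 1,600,000 × 1.4711 × 1.004882192 = SGD 2,365,251.51.
The quoted forward overvalues GBP, so borrow SGD, buy GBP at spot, deposit the GBP at 10.20%, and sell the proceeds forward at 1.4099.
Profit = 2,443,068.54 − 2,365,251.51 = SGD 77,817.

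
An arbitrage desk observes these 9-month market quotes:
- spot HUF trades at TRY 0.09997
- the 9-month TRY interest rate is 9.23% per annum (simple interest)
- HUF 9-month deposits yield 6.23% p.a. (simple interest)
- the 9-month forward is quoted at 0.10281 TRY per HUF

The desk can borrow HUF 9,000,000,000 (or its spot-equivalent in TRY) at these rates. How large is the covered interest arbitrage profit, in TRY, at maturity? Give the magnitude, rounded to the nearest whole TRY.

TRY 6,510,366

T = 9/12 years.
Route A — deposit HUF, sell forward: 9,000,000,000 × 1.046725 × 0.10281 = TRY 968,524,175.25.
Route B — convert at spot, deposit TRY: 9,000,000,000 × 0.09997 × 1.069225 = TRY 962,013,809.25.
The quoted forward overvalues HUF, so borrow TRY, buy HUF at spot, deposit the HUF at 6.23%, and sell the proceeds forward at 0.10281.
The gap between the two covered legs is TRY 6,510,366.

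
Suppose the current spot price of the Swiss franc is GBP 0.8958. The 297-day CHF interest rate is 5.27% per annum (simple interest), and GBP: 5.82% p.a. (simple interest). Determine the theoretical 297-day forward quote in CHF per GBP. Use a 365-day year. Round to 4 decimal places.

T = 297/365 years.
GBP accumulates by 1 + 0.0582×297/365 = 1.0473573.
CHF growth factor: 1 + 0.0527×297/365 = 1.0428819.
So F = 0.8958 × 1.0473573 / 1.0428819 = 0.8996442 (GBP/CHF).
Quoted the other way: 1/0.8996442 = 1.1116 CHF per GBP.

1.1116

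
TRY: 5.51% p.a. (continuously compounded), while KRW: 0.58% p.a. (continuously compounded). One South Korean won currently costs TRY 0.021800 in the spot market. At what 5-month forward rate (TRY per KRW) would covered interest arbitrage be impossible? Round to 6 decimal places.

0.022252

T = 5/12 years.
TRY accumulates by e^(0.0551×5/12) = 1.0232239.
Growth of 1 KRW over T: e^(0.0058×5/12) = 1.0024196.
Forward (TRY per KRW) = 0.0218 × 1.0232239 / 1.0024196 = 0.02225244.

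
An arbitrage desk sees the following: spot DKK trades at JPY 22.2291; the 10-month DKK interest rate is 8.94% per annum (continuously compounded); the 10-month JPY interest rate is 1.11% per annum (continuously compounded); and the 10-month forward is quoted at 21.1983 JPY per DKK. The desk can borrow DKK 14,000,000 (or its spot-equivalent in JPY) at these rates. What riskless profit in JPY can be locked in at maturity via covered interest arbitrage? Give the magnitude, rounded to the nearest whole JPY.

JPY 5,631,034

T = 10/12 years.
Route A — deposit DKK, sell forward: 14,000,000 × 1.07734534352 × 21.1983 = JPY 319,730,457.14.
Route B — convert at spot, deposit JPY: 14,000,000 × 22.2291 × 1.00929291346 = JPY 314,099,423.44.
The quoted forward overvalues DKK, so borrow JPY, buy DKK at spot, deposit the DKK at 8.94%, and sell the proceeds forward at 21.1983.
Arbitrage profit = |319,730,457.14 − 314,099,423.44| = JPY 5,631,034.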